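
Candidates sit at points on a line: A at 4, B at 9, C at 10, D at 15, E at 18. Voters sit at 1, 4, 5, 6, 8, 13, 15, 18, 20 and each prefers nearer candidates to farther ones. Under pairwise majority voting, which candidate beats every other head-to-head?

With single-peaked preferences on a line, the Condorcet winner is the candidate closest to the median voter.
The median voter (position 8) is closest to B at 9.
Check: B vs A — voters closer to B: 5 of 9.

B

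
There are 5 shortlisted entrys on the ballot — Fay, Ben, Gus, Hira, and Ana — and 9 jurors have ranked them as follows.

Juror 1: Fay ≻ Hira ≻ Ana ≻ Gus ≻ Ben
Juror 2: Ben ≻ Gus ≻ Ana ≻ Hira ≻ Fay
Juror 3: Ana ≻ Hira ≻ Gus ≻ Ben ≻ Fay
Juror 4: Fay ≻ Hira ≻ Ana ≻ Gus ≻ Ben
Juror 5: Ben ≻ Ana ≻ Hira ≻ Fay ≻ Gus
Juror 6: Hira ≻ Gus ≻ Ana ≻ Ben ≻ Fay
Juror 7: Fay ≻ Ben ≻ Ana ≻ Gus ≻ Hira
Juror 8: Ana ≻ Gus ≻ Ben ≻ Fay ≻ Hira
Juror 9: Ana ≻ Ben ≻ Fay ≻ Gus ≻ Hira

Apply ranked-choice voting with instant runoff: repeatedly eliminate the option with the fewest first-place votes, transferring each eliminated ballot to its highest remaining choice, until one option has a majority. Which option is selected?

Round 1: Fay 3, Ana 3, Ben 2, Hira 1, Gus 0. Gus has the fewest and is eliminated.
Round 2: Fay 3, Ana 3, Ben 2, Hira 1. Hira has the fewest and is eliminated.
Round 3: Ana 4, Fay 3, Ben 2. Ben has the fewest and is eliminated.
Round 4: Ana 6, Fay 3. Ana has a majority.

Ana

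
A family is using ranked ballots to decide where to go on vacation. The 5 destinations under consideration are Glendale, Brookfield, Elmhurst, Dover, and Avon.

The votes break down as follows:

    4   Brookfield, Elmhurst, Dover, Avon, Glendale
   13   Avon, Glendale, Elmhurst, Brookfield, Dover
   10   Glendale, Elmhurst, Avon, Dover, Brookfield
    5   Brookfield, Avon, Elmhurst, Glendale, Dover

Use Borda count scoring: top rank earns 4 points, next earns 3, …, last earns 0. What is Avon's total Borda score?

91

Borda scores:
  Glendale: 4·0 + 13·3 + 10·4 + 5·1 = 84
  Brookfield: 4·4 + 13·1 + 10·0 + 5·4 = 49
  Elmhurst: 4·3 + 13·2 + 10·3 + 5·2 = 78
  Dover: 4·2 + 13·0 + 10·1 + 5·0 = 18
  Avon: 4·1 + 13·4 + 10·2 + 5·3 = 91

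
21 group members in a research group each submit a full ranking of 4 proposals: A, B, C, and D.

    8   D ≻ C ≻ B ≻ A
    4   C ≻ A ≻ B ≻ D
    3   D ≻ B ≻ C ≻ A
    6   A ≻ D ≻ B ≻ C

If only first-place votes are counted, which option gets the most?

D

First-place vote totals:
  A: 6
  B: 0
  C: 4
  D: 11
D has the most first-place votes.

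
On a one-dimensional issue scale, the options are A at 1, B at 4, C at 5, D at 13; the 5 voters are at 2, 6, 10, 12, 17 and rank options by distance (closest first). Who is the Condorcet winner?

With single-peaked preferences on a line, the Condorcet winner is the candidate closest to the median voter.
The median voter (position 10) is closest to D at 13.
Check: D vs B — voters closer to D: 3 of 5.

D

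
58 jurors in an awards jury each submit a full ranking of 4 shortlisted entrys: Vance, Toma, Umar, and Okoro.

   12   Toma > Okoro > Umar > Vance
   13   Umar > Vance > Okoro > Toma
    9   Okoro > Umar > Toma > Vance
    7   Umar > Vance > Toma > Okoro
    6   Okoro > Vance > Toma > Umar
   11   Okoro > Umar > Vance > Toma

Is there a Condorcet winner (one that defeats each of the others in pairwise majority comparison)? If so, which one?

Head-to-head results (58 voters total):
Vance vs Toma: Vance wins 37–21.
Vance vs Umar: Umar wins 52–6.
Vance vs Okoro: Okoro wins 38–20.
Toma vs Umar: Umar wins 40–18.
Toma vs Okoro: Okoro wins 39–19.
Umar vs Okoro: Okoro wins 38–20.
Okoro beats each rival — Vance (38–20), Toma (39–19), Umar (38–20) — so Okoro is the Condorcet winner.

Okoro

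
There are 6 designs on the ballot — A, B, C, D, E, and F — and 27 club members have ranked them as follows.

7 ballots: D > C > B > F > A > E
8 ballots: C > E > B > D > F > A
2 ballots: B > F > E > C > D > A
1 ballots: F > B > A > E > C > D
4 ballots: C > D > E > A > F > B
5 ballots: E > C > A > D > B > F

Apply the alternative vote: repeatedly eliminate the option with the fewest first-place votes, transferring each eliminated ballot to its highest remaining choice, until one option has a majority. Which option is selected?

C

Round 1: C 12, D 7, E 5, B 2, F 1, A 0. A has the fewest and is eliminated.
Round 2: C 12, D 7, E 5, B 2, F 1. F has the fewest and is eliminated.
Round 3: C 12, D 7, E 5, B 3. B has the fewest and is eliminated.
Round 4: C 12, E 8, D 7. D has the fewest and is eliminated.
Round 5: C 19, E 8. C has a majority.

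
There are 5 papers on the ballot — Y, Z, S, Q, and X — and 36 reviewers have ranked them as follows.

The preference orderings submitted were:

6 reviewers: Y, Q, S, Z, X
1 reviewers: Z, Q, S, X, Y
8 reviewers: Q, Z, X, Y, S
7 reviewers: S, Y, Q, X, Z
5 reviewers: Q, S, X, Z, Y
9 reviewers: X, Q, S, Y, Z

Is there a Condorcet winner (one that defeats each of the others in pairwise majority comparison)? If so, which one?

Q

Head-to-head results (36 voters total):
Y vs Z: Y wins 22–14.
Y vs S: S wins 22–14.
Y vs Q: Q wins 23–13.
Y vs X: X wins 23–13.
Z vs S: S wins 27–9.
Z vs Q: Q wins 35–1.
Z vs X: X wins 21–15.
S vs Q: Q wins 29–7.
S vs X: S wins 19–17.
Q vs X: Q wins 27–9.
Q beats each rival — Y (23–13), Z (35–1), S (29–7), X (27–9) — so Q is the Condorcet winner.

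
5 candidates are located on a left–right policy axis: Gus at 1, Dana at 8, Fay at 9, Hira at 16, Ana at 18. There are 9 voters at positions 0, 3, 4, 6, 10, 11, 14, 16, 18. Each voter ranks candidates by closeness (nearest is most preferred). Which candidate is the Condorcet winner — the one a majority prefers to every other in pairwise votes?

Fay

With single-peaked preferences on a line, the Condorcet winner is the candidate closest to the median voter.
The median voter (position 10) is closest to Fay at 9.
Check: Fay vs Gus — voters closer to Fay: 6 of 9.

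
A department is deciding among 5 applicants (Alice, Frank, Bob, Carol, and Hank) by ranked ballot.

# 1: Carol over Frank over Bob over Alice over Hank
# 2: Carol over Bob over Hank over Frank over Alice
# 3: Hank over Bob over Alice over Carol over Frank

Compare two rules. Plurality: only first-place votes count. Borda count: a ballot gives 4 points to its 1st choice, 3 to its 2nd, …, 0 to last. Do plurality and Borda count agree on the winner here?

Yes

Plurality first-place counts: Alice 0, Frank 0, Bob 0, Carol 2, Hank 1 → Carol.
Borda totals: Alice 3, Frank 4, Bob 8, Carol 9, Hank 6 → Carol.
The two rules agree on Carol.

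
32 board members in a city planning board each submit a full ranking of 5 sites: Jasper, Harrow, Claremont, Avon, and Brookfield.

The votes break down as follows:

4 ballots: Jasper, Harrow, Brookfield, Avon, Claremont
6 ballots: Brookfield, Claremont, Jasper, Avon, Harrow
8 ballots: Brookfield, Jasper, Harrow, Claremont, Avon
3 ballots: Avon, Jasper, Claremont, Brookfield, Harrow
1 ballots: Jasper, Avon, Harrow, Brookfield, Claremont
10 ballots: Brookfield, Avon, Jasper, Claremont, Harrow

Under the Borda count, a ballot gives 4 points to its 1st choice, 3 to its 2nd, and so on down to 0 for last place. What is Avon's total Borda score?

55

Borda scores:
  Jasper: 4·4 + 6·2 + 8·3 + 3·3 + 4 + 10·2 = 85
  Harrow: 4·3 + 6·0 + 8·2 + 3·0 + 2 + 10·0 = 30
  Claremont: 4·0 + 6·3 + 8·1 + 3·2 + 0 + 10·1 = 42
  Avon: 4·1 + 6·1 + 8·0 + 3·4 + 3 + 10·3 = 55
  Brookfield: 4·2 + 6·4 + 8·4 + 3·1 + 1 + 10·4 = 108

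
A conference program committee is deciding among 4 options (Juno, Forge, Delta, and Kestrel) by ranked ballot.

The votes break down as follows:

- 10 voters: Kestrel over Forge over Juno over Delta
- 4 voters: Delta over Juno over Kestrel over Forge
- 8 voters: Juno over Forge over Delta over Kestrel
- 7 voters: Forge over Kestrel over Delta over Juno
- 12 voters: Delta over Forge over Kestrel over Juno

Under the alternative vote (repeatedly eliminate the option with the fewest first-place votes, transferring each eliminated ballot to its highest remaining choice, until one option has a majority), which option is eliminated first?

Forge

Round 1: Delta 16, Kestrel 10, Juno 8, Forge 7. Forge has the fewest and is eliminated.
Round 2: Kestrel 17, Delta 16, Juno 8. Juno has the fewest and is eliminated.
Round 3: Delta 24, Kestrel 17. Delta has a majority.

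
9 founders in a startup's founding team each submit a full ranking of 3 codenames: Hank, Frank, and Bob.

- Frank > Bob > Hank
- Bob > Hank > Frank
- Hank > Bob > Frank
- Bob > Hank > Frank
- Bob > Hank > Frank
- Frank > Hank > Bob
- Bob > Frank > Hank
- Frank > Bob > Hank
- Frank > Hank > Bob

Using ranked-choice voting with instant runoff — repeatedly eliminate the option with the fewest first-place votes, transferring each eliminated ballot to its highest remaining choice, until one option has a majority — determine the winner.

Bob

Round 1: Frank 4, Bob 4, Hank 1. Hank has the fewest and is eliminated.
Round 2: Bob 5, Frank 4. Bob has a majority.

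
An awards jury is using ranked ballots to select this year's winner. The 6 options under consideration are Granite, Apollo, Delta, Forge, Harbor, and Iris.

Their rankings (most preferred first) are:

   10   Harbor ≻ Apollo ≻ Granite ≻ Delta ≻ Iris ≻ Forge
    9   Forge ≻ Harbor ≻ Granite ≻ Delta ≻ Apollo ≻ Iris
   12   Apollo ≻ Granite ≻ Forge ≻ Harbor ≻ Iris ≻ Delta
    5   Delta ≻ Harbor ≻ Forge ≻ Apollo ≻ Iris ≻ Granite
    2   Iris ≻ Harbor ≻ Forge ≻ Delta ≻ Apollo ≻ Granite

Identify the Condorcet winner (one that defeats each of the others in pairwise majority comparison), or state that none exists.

None — there is no Condorcet winner

Head-to-head results (38 voters total):
Granite vs Apollo: Apollo wins 29–9.
Granite vs Delta: Granite wins 31–7.
Granite vs Forge: Granite wins 22–16.
Granite vs Harbor: Harbor wins 26–12.
Granite vs Iris: Granite wins 31–7.
Apollo vs Delta: Apollo wins 22–16.
Apollo vs Forge: Apollo wins 22–16.
Apollo vs Harbor: Harbor wins 26–12.
Apollo vs Iris: Apollo wins 36–2.
Delta vs Forge: Forge wins 23–15.
Delta vs Harbor: Harbor wins 33–5.
Delta vs Iris: Delta wins 24–14.
Forge vs Harbor: Forge wins 21–17.
Forge vs Iris: Forge wins 26–12.
Harbor vs Iris: Harbor wins 36–2.
No candidate beats all others: Granite beats Forge beats Harbor beats Granite, a majority cycle.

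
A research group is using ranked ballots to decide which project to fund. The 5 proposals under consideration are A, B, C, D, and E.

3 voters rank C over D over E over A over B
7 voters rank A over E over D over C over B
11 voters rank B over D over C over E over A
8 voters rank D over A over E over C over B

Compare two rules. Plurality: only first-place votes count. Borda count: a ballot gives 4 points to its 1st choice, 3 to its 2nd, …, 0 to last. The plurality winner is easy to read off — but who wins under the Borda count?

D

Plurality first-place counts: A 7, B 11, C 3, D 8, E 0 → B.
Borda totals: A 55, B 44, C 49, D 88, E 54 → D.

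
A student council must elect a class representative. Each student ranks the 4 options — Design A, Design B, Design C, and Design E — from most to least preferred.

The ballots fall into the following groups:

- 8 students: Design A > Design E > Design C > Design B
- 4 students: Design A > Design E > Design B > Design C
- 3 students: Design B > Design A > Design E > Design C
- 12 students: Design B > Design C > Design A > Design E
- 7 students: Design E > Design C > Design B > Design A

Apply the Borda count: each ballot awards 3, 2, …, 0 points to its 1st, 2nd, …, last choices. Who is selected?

Borda scores:
  Design A: 8·3 + 4·3 + 3·2 + 12·1 + 7·0 = 54
  Design B: 8·0 + 4·1 + 3·3 + 12·3 + 7·1 = 56
  Design C: 8·1 + 4·0 + 3·0 + 12·2 + 7·2 = 46
  Design E: 8·2 + 4·2 + 3·1 + 12·0 + 7·3 = 48
Design B has the highest total.

Design B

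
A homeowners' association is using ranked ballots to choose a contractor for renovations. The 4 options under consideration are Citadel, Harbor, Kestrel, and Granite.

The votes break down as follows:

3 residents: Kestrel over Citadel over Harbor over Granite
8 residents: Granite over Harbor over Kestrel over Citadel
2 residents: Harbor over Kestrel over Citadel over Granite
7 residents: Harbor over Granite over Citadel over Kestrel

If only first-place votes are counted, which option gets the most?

First-place vote totals:
  Citadel: 0
  Harbor: 9
  Kestrel: 3
  Granite: 8
Harbor has the most first-place votes.

Harbor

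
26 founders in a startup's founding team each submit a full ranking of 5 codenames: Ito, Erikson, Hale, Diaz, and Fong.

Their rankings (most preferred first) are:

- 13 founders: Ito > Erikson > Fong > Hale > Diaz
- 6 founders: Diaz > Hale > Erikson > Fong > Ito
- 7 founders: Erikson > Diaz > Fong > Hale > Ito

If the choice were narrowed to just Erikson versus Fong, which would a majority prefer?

Erikson

Ballots ranking Erikson above Fong: 13+6+7 = 26.
Ballots ranking Fong above Erikson: 0.
Erikson wins the head-to-head, 26–0.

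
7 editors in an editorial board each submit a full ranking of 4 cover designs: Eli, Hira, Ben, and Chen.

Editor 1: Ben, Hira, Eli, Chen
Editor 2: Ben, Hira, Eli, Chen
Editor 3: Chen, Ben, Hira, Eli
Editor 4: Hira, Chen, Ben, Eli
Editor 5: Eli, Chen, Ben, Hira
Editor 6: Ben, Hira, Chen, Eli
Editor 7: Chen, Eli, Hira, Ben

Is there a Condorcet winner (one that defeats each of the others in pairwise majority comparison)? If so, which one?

Head-to-head results (7 voters total):
Eli vs Hira: Hira wins 5–2.
Eli vs Ben: Ben wins 5–2.
Eli vs Chen: Chen wins 4–3.
Hira vs Ben: Ben wins 5–2.
Hira vs Chen: Hira wins 4–3.
Ben vs Chen: Chen wins 4–3.
No candidate beats all others: Hira beats Chen beats Ben beats Hira, a majority cycle.

No Condorcet winner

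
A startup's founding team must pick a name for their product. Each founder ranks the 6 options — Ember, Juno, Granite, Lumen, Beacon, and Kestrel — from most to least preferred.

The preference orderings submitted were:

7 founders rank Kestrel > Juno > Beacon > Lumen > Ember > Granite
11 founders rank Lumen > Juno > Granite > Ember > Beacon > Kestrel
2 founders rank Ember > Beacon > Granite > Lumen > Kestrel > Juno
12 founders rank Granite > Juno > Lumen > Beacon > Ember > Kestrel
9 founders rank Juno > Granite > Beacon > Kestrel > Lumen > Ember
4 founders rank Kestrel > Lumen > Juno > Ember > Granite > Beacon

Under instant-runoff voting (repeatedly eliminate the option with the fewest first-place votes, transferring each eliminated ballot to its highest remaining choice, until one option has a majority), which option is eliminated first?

Round 1: Granite 12, Lumen 11, Kestrel 11, Juno 9, Ember 2, Beacon 0. Beacon has the fewest and is eliminated.
Round 2: Granite 12, Lumen 11, Kestrel 11, Juno 9, Ember 2. Ember has the fewest and is eliminated.
Round 3: Granite 14, Lumen 11, Kestrel 11, Juno 9. Juno has the fewest and is eliminated.
Round 4: Granite 23, Lumen 11, Kestrel 11. Granite has a majority.

Beacon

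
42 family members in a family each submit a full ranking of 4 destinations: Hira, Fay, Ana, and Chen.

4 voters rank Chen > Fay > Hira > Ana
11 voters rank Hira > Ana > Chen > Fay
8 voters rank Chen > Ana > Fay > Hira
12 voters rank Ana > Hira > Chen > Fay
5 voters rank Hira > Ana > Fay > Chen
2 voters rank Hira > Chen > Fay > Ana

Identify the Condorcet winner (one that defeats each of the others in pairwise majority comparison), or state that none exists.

Hira

Head-to-head results (42 voters total):
Hira vs Fay: Hira wins 30–12.
Hira vs Ana: Hira wins 22–20.
Hira vs Chen: Hira wins 30–12.
Fay vs Ana: Ana wins 36–6.
Fay vs Chen: Chen wins 37–5.
Ana vs Chen: Ana wins 28–14.
Hira beats each rival — Fay (30–12), Ana (22–20), Chen (30–12) — so Hira is the Condorcet winner.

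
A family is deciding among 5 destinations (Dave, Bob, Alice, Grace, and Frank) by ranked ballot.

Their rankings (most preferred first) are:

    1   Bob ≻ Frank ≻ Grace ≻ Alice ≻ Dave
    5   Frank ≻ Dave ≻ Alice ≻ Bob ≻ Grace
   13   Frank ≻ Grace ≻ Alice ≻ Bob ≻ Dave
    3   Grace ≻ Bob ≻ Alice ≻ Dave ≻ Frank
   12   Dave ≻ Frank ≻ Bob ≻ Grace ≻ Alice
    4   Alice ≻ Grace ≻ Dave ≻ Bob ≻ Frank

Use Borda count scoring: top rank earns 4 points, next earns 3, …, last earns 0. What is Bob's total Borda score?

Borda scores:
  Dave: 0 + 5·3 + 13·0 + 3·1 + 12·4 + 4·2 = 74
  Bob: 4 + 5·1 + 13·1 + 3·3 + 12·2 + 4·1 = 59
  Alice: 1 + 5·2 + 13·2 + 3·2 + 12·0 + 4·4 = 59
  Grace: 2 + 5·0 + 13·3 + 3·4 + 12·1 + 4·3 = 77
  Frank: 3 + 5·4 + 13·4 + 3·0 + 12·3 + 4·0 = 111

59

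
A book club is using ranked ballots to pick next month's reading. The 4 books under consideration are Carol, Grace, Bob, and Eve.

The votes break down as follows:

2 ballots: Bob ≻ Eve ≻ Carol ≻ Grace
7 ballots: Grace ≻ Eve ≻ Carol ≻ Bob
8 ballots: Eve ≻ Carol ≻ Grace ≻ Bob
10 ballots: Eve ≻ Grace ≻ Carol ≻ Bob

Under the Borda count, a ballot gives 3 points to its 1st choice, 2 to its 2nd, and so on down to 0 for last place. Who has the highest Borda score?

Eve

Borda scores:
  Carol: 2·1 + 7·1 + 8·2 + 10·1 = 35
  Grace: 2·0 + 7·3 + 8·1 + 10·2 = 49
  Bob: 2·3 + 7·0 + 8·0 + 10·0 = 6
  Eve: 2·2 + 7·2 + 8·3 + 10·3 = 72
Eve has the highest total.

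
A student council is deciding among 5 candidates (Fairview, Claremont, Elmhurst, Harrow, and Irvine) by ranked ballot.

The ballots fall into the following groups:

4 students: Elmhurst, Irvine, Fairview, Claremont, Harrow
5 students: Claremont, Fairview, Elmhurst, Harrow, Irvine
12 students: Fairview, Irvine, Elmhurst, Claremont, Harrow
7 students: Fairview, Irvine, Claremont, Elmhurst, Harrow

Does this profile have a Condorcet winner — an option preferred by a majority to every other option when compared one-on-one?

Yes

Head-to-head results (28 voters total):
Fairview vs Claremont: Fairview wins 23–5.
Fairview vs Elmhurst: Fairview wins 24–4.
Fairview vs Harrow: Fairview wins 28–0.
Fairview vs Irvine: Fairview wins 24–4.
Claremont vs Elmhurst: Elmhurst wins 16–12.
Claremont vs Harrow: Claremont wins 28–0.
Claremont vs Irvine: Irvine wins 23–5.
Elmhurst vs Harrow: Elmhurst wins 28–0.
Elmhurst vs Irvine: Irvine wins 19–9.
Harrow vs Irvine: Irvine wins 23–5.
Fairview beats each rival — Claremont (23–5), Elmhurst (24–4), Harrow (28–0), Irvine (24–4) — so Fairview is the Condorcet winner.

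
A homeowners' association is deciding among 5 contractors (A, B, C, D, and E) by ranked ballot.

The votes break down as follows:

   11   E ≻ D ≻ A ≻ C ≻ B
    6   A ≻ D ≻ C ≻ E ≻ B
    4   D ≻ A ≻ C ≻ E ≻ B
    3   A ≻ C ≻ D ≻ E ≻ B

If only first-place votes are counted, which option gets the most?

E

First-place vote totals:
  A: 9
  B: 0
  C: 0
  D: 4
  E: 11
E has the most first-place votes.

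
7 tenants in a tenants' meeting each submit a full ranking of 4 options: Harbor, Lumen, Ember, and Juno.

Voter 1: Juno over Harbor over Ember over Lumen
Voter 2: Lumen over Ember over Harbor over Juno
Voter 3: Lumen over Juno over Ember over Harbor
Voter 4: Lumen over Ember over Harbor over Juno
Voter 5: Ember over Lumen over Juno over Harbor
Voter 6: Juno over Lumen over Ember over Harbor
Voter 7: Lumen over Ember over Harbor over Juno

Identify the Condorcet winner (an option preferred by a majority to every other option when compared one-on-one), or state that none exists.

Lumen

Head-to-head results (7 voters total):
Harbor vs Lumen: Lumen wins 6–1.
Harbor vs Ember: Ember wins 6–1.
Harbor vs Juno: Juno wins 4–3.
Lumen vs Ember: Lumen wins 5–2.
Lumen vs Juno: Lumen wins 5–2.
Ember vs Juno: Ember wins 4–3.
Lumen beats each rival — Harbor (6–1), Ember (5–2), Juno (5–2) — so Lumen is the Condorcet winner.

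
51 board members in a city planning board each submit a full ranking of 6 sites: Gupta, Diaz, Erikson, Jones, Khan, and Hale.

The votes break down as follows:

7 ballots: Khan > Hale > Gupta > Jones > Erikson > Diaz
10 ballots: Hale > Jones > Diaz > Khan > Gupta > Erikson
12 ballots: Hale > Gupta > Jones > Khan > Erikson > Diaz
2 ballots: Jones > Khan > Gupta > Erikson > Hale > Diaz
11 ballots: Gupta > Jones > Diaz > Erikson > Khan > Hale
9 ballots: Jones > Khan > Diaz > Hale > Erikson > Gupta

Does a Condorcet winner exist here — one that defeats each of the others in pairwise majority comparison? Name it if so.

Head-to-head results (51 voters total):
Gupta vs Diaz: Gupta wins 32–19.
Gupta vs Erikson: Gupta wins 42–9.
Gupta vs Jones: Gupta wins 30–21.
Gupta vs Khan: Khan wins 28–23.
Gupta vs Hale: Hale wins 38–13.
Diaz vs Erikson: Diaz wins 30–21.
Diaz vs Jones: Jones wins 51–0.
Diaz vs Khan: Khan wins 30–21.
Diaz vs Hale: Hale wins 31–20.
Erikson vs Jones: Jones wins 51–0.
Erikson vs Khan: Khan wins 40–11.
Erikson vs Hale: Hale wins 38–13.
Jones vs Khan: Jones wins 44–7.
Jones vs Hale: Hale wins 29–22.
Khan vs Hale: Khan wins 29–22.
No candidate beats all others: Gupta beats Jones beats Khan beats Gupta, a majority cycle.

There is no Condorcet winner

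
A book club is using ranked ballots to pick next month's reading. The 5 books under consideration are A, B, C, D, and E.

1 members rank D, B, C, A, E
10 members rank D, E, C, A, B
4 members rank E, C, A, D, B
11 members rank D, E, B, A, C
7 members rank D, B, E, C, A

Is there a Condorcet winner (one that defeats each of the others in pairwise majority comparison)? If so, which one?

D

Head-to-head results (33 voters total):
A vs B: B wins 19–14.
A vs C: C wins 22–11.
A vs D: D wins 29–4.
A vs E: E wins 32–1.
B vs C: B wins 19–14.
B vs D: D wins 33–0.
B vs E: E wins 25–8.
C vs D: D wins 29–4.
C vs E: E wins 32–1.
D vs E: D wins 29–4.
D beats each rival — A (29–4), B (33–0), C (29–4), E (29–4) — so D is the Condorcet winner.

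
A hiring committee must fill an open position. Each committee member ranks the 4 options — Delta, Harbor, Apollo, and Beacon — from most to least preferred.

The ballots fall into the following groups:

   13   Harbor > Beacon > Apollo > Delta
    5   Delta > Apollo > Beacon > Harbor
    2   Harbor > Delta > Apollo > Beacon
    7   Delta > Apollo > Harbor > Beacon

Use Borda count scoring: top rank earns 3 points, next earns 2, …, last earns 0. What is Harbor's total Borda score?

Borda scores:
  Delta: 13·0 + 5·3 + 2·2 + 7·3 = 40
  Harbor: 13·3 + 5·0 + 2·3 + 7·1 = 52
  Apollo: 13·1 + 5·2 + 2·1 + 7·2 = 39
  Beacon: 13·2 + 5·1 + 2·0 + 7·0 = 31

52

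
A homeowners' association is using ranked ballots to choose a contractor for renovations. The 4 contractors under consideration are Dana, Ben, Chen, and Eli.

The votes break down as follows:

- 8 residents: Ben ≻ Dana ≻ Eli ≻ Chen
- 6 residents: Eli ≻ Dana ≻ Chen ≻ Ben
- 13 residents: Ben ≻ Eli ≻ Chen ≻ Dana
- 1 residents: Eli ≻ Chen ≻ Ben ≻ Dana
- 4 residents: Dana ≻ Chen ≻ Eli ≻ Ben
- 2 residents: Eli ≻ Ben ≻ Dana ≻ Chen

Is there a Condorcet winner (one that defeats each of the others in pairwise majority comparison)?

Yes

Head-to-head results (34 voters total):
Dana vs Ben: Ben wins 24–10.
Dana vs Chen: Dana wins 20–14.
Dana vs Eli: Eli wins 22–12.
Ben vs Chen: Ben wins 23–11.
Ben vs Eli: Ben wins 21–13.
Chen vs Eli: Eli wins 30–4.
Ben beats each rival — Dana (24–10), Chen (23–11), Eli (21–13) — so Ben is the Condorcet winner.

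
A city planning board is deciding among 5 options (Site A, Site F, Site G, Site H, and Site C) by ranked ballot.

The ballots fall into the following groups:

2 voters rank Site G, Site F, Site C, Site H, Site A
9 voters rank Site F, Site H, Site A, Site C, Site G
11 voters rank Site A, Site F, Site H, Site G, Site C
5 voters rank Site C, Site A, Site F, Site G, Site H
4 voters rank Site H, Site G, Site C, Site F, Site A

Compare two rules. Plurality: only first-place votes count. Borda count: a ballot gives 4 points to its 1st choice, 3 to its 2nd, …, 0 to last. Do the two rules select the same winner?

No

Plurality first-place counts: Site A 11, Site F 9, Site G 2, Site H 4, Site C 5 → Site A.
Borda totals: Site A 77, Site F 89, Site G 36, Site H 67, Site C 41 → Site F.
The two rules disagree: plurality picks Site A, Borda picks Site F.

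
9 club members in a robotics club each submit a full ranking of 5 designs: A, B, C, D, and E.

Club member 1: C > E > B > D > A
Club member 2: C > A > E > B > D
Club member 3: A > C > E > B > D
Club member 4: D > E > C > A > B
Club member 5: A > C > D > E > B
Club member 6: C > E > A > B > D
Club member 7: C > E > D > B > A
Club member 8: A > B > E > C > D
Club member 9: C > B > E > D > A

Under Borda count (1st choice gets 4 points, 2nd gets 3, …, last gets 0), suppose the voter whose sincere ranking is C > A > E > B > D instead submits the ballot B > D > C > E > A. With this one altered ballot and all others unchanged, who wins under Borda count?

Borda totals with the altered ballot: A 15, B 15, C 27, D 13, E 20.
The winner is unchanged: still C.

C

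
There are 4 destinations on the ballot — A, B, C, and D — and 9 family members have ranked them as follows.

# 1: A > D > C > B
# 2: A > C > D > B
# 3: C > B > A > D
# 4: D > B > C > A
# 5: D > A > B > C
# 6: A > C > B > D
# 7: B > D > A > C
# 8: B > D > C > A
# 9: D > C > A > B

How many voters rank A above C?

Ballots ranking A above C: 5.
Ballots ranking C above A: 4.
So 5 of 9 voters prefer A to C.

5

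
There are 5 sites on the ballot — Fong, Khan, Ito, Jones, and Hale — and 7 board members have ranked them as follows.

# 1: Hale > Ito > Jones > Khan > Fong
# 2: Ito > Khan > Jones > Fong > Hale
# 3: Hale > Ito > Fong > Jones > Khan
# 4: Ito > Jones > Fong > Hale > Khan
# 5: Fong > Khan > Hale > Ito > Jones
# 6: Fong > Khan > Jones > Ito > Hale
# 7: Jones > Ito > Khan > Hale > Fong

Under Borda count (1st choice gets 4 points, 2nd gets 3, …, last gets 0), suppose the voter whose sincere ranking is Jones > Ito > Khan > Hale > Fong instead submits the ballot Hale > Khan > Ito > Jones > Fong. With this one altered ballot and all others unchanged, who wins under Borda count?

Ito

Borda totals with the altered ballot: Fong 13, Khan 13, Ito 18, Jones 11, Hale 15.
The winner is unchanged: still Ito.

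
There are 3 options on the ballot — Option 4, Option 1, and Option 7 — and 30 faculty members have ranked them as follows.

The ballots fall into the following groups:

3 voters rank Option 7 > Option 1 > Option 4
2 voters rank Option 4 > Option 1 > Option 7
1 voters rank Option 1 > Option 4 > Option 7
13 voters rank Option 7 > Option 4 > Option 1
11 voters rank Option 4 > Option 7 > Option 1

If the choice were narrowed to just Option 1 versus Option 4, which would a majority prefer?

Option 4

Ballots ranking Option 1 above Option 4: 3+1 = 4.
Ballots ranking Option 4 above Option 1: 2+13+11 = 26.
Option 4 wins the head-to-head, 26–4.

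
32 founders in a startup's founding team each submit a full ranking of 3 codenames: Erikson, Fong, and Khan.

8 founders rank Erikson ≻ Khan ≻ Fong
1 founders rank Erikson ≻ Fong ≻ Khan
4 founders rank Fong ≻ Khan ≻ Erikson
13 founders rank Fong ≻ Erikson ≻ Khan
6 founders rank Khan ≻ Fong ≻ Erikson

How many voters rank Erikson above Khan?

Ballots ranking Erikson above Khan: 8+1+13 = 22.
Ballots ranking Khan above Erikson: 4+6 = 10.
So 22 of 32 voters prefer Erikson to Khan.

22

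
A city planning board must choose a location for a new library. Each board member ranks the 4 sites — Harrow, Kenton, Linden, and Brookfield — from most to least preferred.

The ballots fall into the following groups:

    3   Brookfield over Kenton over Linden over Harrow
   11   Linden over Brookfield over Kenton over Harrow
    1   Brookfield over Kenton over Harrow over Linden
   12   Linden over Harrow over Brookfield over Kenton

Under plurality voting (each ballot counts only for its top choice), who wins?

Linden

First-place vote totals:
  Harrow: 0
  Kenton: 0
  Linden: 23
  Brookfield: 4
Linden has the most first-place votes.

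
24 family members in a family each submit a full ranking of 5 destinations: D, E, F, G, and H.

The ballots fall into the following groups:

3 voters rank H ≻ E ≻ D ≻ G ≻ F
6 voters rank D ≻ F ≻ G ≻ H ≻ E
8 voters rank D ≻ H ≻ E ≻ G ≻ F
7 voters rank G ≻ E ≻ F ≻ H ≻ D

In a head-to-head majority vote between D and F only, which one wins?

Ballots ranking D above F: 3+6+8 = 17.
Ballots ranking F above D: 7.
D wins the head-to-head, 17–7.

D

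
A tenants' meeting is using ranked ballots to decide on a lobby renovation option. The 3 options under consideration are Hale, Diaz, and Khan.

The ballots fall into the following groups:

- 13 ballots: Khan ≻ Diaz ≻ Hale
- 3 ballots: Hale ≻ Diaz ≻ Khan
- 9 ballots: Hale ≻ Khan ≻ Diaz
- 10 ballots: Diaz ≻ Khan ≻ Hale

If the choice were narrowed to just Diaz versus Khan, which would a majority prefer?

Ballots ranking Diaz above Khan: 3+10 = 13.
Ballots ranking Khan above Diaz: 13+9 = 22.
Khan wins the head-to-head, 22–13.

Khan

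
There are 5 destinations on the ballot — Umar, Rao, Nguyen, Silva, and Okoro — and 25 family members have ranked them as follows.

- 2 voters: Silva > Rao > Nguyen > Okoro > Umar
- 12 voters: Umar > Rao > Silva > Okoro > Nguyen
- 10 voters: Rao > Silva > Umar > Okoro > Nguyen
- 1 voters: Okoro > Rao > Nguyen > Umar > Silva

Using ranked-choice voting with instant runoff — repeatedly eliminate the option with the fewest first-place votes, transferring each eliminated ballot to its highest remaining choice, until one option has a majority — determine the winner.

Rao

Round 1: Umar 12, Rao 10, Silva 2, Okoro 1, Nguyen 0. Nguyen has the fewest and is eliminated.
Round 2: Umar 12, Rao 10, Silva 2, Okoro 1. Okoro has the fewest and is eliminated.
Round 3: Umar 12, Rao 11, Silva 2. Silva has the fewest and is eliminated.
Round 4: Rao 13, Umar 12. Rao has a majority.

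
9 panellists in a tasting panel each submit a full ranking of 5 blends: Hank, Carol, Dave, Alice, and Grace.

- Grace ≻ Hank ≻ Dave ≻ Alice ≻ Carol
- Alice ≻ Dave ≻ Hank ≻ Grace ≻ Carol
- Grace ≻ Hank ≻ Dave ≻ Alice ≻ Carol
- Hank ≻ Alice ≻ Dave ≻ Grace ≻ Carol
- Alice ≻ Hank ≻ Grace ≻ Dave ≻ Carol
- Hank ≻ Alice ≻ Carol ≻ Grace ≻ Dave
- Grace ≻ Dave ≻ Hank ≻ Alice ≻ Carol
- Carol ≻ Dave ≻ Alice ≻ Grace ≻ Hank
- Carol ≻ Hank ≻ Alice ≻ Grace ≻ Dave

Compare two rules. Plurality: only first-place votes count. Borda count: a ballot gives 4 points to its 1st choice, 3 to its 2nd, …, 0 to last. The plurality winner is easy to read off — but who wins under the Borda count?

Hank

Plurality first-place counts: Hank 2, Carol 2, Dave 0, Alice 2, Grace 3 → Grace.
Borda totals: Hank 24, Carol 10, Dave 16, Alice 21, Grace 19 → Hank.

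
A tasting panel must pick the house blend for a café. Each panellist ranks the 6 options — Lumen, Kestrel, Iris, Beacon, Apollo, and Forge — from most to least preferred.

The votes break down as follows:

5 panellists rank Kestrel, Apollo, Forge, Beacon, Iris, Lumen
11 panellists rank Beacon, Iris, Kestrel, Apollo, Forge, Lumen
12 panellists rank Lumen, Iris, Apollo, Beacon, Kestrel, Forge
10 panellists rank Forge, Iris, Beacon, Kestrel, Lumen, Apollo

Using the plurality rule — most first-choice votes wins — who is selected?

Lumen

First-place vote totals:
  Lumen: 12
  Kestrel: 5
  Iris: 0
  Beacon: 11
  Apollo: 0
  Forge: 10
Lumen has the most first-place votes.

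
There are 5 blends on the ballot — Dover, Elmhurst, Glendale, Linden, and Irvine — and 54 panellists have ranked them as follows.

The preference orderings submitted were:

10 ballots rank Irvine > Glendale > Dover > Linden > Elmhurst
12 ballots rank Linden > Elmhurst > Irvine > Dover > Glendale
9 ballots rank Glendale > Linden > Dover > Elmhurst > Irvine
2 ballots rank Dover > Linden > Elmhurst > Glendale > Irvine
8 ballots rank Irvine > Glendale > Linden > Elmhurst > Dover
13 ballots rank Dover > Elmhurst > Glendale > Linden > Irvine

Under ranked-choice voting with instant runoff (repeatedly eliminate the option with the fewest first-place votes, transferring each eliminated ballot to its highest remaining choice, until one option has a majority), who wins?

Round 1: Irvine 18, Dover 15, Linden 12, Glendale 9, Elmhurst 0. Elmhurst has the fewest and is eliminated.
Round 2: Irvine 18, Dover 15, Linden 12, Glendale 9. Glendale has the fewest and is eliminated.
Round 3: Linden 21, Irvine 18, Dover 15. Dover has the fewest and is eliminated.
Round 4: Linden 36, Irvine 18. Linden has a majority.

Linden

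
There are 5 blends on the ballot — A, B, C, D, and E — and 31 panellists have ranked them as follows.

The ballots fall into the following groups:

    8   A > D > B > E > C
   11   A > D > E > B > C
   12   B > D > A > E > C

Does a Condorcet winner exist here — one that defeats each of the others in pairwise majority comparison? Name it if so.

A

Head-to-head results (31 voters total):
A vs B: A wins 19–12.
A vs C: A wins 31–0.
A vs D: A wins 19–12.
A vs E: A wins 31–0.
B vs C: B wins 31–0.
B vs D: D wins 19–12.
B vs E: B wins 20–11.
C vs D: D wins 31–0.
C vs E: E wins 31–0.
D vs E: D wins 31–0.
A beats each rival — B (19–12), C (31–0), D (19–12), E (31–0) — so A is the Condorcet winner.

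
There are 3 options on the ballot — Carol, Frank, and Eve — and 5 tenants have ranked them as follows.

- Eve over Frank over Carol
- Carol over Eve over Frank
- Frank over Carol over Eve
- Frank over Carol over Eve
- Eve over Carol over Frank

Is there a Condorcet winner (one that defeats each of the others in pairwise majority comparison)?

No

Head-to-head results (5 voters total):
Carol vs Frank: Frank wins 3–2.
Carol vs Eve: Carol wins 3–2.
Frank vs Eve: Eve wins 3–2.
No candidate beats all others: Carol beats Eve beats Frank beats Carol, a majority cycle.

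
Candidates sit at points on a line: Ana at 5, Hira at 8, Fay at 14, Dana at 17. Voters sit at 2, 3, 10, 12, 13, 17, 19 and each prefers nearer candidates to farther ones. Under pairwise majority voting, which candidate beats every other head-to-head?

Fay

With single-peaked preferences on a line, the Condorcet winner is the candidate closest to the median voter.
The median voter (position 12) is closest to Fay at 14.
Check: Fay vs Ana — voters closer to Fay: 5 of 7.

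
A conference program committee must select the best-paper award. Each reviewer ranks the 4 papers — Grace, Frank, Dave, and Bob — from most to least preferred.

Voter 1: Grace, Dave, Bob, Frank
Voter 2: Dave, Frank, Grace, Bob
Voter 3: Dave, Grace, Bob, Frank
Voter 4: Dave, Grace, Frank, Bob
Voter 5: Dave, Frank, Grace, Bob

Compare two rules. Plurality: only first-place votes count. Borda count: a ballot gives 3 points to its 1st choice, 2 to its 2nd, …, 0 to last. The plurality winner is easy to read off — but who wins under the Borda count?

Plurality first-place counts: Grace 1, Frank 0, Dave 4, Bob 0 → Dave.
Borda totals: Grace 9, Frank 5, Dave 14, Bob 2 → Dave.

Dave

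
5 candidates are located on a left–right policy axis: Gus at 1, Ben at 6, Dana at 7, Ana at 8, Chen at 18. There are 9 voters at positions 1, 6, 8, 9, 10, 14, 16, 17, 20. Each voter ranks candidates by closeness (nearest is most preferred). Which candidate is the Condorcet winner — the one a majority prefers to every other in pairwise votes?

Ana

With single-peaked preferences on a line, the Condorcet winner is the candidate closest to the median voter.
The median voter (position 10) is closest to Ana at 8.
Check: Ana vs Gus — voters closer to Ana: 8 of 9.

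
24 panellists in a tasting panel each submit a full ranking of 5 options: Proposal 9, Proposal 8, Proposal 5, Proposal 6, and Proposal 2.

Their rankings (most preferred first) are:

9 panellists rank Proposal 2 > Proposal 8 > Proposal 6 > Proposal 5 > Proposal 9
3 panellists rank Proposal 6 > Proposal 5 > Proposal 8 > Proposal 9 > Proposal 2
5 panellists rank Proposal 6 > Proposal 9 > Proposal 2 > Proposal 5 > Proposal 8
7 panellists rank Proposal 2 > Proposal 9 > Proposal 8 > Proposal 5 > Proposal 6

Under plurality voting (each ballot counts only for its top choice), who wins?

Proposal 2

First-place vote totals:
  Proposal 9: 0
  Proposal 8: 0
  Proposal 5: 0
  Proposal 6: 8
  Proposal 2: 16
Proposal 2 has the most first-place votes.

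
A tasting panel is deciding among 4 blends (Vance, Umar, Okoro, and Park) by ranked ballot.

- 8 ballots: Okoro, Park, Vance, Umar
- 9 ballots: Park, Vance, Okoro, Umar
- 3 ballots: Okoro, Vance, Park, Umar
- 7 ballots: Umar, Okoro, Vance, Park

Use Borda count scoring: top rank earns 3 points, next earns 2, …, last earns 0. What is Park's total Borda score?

46

Borda scores:
  Vance: 8·1 + 9·2 + 3·2 + 7·1 = 39
  Umar: 8·0 + 9·0 + 3·0 + 7·3 = 21
  Okoro: 8·3 + 9·1 + 3·3 + 7·2 = 56
  Park: 8·2 + 9·3 + 3·1 + 7·0 = 46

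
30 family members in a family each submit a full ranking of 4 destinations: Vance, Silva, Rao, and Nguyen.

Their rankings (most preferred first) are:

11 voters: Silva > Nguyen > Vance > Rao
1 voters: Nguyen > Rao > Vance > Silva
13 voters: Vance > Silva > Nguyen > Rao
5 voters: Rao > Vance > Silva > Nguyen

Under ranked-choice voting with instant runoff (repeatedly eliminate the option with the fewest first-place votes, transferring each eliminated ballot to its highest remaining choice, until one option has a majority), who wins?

Round 1: Vance 13, Silva 11, Rao 5, Nguyen 1. Nguyen has the fewest and is eliminated.
Round 2: Vance 13, Silva 11, Rao 6. Rao has the fewest and is eliminated.
Round 3: Vance 19, Silva 11. Vance has a majority.

Vance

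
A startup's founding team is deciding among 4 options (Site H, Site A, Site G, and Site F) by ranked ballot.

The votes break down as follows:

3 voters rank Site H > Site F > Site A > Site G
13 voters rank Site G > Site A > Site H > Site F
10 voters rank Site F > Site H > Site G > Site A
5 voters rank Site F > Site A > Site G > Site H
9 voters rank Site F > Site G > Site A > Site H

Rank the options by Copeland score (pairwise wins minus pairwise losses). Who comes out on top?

Site F

Pairwise results:
  Site H vs Site A: Site A wins 27–13.
  Site H vs Site G: Site G wins 27–13.
  Site H vs Site F: Site F wins 24–16.
  Site A vs Site G: Site G wins 32–8.
  Site A vs Site F: Site F wins 27–13.
  Site G vs Site F: Site F wins 27–13.
Copeland scores (wins − losses):
  Site H: 0 − 3 = -3
  Site A: 1 − 2 = -1
  Site G: 2 − 1 = 1
  Site F: 3 − 0 = 3
Site F has the best Copeland score.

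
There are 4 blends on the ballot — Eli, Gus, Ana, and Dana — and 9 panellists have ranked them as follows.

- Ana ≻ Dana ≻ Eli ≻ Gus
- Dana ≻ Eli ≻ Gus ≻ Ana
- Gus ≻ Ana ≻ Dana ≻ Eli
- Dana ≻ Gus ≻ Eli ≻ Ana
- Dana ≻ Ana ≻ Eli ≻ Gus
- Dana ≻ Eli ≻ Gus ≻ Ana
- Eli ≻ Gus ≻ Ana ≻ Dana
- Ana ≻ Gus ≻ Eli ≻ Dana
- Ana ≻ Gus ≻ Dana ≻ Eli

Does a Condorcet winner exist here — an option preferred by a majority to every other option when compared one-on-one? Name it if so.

None — there is no Condorcet winner

Head-to-head results (9 voters total):
Eli vs Gus: Eli wins 5–4.
Eli vs Ana: Ana wins 5–4.
Eli vs Dana: Dana wins 7–2.
Gus vs Ana: Gus wins 5–4.
Gus vs Dana: Dana wins 5–4.
Ana vs Dana: Ana wins 5–4.
No candidate beats all others: Eli beats Gus beats Ana beats Eli, a majority cycle.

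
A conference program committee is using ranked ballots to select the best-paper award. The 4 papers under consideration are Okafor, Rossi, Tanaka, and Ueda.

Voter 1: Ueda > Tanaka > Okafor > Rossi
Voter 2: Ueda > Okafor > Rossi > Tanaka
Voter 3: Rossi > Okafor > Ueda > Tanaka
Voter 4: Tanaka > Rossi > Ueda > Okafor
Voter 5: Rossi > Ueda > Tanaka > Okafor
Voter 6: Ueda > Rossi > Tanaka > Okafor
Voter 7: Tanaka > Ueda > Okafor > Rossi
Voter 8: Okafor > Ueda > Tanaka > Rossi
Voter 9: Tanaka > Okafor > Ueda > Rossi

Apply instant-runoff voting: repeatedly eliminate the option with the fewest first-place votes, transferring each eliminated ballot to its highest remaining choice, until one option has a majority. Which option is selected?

Ueda

Round 1: Tanaka 3, Ueda 3, Rossi 2, Okafor 1. Okafor has the fewest and is eliminated.
Round 2: Ueda 4, Tanaka 3, Rossi 2. Rossi has the fewest and is eliminated.
Round 3: Ueda 6, Tanaka 3. Ueda has a majority.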